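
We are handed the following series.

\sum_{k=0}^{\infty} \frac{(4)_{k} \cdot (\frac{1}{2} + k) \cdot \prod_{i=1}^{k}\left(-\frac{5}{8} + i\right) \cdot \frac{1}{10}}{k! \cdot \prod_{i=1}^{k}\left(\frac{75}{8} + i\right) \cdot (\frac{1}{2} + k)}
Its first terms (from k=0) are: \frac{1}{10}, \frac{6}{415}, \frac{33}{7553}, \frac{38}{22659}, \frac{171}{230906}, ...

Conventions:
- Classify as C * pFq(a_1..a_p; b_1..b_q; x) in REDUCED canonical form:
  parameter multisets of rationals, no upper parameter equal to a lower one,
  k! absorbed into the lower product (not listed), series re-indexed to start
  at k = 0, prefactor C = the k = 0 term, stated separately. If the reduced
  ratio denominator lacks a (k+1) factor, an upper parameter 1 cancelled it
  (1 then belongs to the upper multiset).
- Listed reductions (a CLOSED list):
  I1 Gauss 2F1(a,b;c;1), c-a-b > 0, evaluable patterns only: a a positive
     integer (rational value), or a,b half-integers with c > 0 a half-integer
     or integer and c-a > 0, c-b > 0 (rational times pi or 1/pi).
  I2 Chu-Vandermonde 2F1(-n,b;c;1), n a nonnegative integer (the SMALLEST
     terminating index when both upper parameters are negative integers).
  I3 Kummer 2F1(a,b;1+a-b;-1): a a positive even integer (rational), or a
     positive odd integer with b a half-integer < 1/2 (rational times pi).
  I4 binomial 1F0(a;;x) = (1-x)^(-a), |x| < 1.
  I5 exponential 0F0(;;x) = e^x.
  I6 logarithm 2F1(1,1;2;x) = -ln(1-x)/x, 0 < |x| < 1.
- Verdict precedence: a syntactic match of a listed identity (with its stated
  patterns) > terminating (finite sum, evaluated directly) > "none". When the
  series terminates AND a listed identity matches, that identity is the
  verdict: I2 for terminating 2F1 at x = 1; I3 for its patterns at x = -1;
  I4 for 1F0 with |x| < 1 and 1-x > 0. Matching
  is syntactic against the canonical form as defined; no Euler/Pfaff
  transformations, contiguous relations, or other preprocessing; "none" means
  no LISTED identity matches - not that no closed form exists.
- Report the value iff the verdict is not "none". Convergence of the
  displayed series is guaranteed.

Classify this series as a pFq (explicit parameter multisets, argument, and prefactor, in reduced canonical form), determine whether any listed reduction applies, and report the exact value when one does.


Canonical form: C = \frac{1}{10} times 2F1 with upper {\frac{3}{8}, 4}, lower {\frac{83}{8}}, x = 1. Verdict at x = 1: the Gauss summation I1 matches (x = 1: the Gamma ratio telescopes since c-a-b = 6 > 0 and a = 4 in Z>0). Hence: \frac{336005}{2752512}.

Key step: t_0 = \frac{1}{10} here, and striking the common factor k + 1/2 reduces the term (C = 1/10).
Consecutive-term ratio: r(k) = 1 * (k+\frac{3}{8}) (k+4) / [(k+\frac{83}{8}) (k+1)] - rational; roots negated = parameters, x = 1, C = \frac{1}{10}.


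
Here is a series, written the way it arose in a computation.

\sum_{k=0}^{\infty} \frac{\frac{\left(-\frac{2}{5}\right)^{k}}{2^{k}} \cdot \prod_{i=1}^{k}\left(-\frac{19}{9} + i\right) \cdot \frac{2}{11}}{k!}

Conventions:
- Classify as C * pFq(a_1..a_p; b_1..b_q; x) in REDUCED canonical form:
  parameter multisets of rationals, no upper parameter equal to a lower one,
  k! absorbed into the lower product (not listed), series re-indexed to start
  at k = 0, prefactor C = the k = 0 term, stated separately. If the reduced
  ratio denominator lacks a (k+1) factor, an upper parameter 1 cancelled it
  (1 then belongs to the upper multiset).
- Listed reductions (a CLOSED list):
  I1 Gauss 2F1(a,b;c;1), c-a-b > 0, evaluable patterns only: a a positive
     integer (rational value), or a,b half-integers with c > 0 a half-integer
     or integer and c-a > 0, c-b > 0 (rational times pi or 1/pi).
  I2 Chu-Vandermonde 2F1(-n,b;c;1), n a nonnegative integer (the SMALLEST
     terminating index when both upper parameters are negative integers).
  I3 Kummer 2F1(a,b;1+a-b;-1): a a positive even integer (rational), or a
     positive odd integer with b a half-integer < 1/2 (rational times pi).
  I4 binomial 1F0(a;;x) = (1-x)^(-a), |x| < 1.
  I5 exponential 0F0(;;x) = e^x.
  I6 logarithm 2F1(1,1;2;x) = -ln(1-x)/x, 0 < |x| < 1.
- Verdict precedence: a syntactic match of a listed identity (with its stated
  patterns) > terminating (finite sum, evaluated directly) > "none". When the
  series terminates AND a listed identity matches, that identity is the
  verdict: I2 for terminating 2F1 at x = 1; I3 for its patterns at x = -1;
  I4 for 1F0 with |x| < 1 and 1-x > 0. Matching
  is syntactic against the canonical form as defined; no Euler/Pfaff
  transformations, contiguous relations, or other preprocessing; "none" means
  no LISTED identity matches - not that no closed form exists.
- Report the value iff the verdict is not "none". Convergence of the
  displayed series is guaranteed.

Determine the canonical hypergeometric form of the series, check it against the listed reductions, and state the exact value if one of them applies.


With C = \frac{2}{11}: the canonical form is 1F0(-\frac{10}{9}; -; -\frac{1}{5}). Verdict: this is the binomial series (I4) (the 1F0 binomial series: exponent 10/9, x = -\frac{1}{5}). Sum: \frac{2}{11} \cdot \left(\frac{6}{5}\right)^{\frac{10}{9}}.

Key observation: t_0 = \frac{2}{11} here, and the running product (C = 2/11) telescopes to a rising factorial.
Adjacent-term ratio: r(k) = -\frac{1}{5} * (k-\frac{10}{9}) / [(k+1)] - rational in k. x = -\frac{1}{5}; t_0 = \frac{2}{11}; negate the roots.


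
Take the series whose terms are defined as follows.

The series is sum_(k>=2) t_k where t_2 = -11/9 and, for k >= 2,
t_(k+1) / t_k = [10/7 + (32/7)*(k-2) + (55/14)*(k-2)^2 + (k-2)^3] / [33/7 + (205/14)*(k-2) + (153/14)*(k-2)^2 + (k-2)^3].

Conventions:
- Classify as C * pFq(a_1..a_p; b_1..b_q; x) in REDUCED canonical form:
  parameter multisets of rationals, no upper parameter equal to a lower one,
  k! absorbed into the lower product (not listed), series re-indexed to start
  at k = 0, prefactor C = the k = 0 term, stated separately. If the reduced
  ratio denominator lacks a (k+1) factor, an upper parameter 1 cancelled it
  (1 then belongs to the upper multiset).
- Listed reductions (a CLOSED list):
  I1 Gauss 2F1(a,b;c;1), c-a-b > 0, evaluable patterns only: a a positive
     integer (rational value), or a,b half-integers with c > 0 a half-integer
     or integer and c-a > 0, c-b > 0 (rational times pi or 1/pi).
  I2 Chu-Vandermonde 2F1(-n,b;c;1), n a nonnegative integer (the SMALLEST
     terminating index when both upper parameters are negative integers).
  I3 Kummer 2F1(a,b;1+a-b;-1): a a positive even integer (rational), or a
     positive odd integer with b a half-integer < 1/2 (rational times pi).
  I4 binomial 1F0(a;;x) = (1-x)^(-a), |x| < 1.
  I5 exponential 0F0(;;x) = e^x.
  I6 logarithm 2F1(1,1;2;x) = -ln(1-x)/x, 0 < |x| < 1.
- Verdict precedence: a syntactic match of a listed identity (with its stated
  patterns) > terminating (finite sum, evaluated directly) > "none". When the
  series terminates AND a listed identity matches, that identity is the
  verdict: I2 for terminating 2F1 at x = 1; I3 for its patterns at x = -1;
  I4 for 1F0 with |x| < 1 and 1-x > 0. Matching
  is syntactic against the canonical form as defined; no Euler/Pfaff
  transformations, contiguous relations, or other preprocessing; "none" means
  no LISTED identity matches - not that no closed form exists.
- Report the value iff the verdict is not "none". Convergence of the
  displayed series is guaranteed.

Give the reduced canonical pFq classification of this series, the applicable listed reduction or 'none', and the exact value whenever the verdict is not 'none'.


Key observation: x = 1 and the ratio is unreduced: k + 1/2 divides both sides (prefactor -11/9).
Adjacent-term ratio: r(k) = 1 * (k+10/7) (k+2) / [(k+66/7) (k+1)] - rational in k. x = 1; t_0 = -11/9; negate the roots.

Reduced: x = 1, 2F1, upper = {10/7, 2}, lower = {66/7}, C = -11/9. Verdict at x = 1: Gauss's theorem (I1) matches (x = 1: the Gamma ratio telescopes since c-a-b = 6 > 0 and a = 2 in Z>0). Sum: -16874/9261.


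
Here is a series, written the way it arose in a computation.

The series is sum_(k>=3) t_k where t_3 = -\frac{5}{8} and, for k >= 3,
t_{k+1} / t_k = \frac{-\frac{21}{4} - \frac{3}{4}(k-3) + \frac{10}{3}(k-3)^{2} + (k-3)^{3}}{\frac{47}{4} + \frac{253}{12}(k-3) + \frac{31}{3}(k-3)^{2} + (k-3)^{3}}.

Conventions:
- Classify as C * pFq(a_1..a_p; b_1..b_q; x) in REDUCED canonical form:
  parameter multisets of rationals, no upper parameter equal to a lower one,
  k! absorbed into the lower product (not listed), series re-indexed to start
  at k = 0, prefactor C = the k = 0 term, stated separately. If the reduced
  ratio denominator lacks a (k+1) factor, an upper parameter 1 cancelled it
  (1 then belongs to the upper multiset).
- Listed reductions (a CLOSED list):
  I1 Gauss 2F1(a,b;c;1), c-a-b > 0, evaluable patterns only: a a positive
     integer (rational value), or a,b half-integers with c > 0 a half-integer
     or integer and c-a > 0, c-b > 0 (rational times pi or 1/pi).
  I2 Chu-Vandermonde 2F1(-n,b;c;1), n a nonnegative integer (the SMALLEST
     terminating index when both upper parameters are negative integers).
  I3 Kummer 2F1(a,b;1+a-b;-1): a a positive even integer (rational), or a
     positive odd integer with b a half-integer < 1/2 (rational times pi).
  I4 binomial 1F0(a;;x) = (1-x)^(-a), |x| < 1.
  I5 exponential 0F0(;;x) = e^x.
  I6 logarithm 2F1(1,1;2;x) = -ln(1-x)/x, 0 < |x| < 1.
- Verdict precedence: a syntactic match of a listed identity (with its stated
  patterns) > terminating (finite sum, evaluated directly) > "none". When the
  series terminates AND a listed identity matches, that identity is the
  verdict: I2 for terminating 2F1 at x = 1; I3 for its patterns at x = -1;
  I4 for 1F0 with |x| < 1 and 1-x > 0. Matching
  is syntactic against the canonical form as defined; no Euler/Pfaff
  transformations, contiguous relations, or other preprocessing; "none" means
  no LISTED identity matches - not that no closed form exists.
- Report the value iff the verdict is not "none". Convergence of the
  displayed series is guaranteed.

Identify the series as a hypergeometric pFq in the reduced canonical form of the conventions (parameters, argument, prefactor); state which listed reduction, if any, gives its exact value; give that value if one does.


Classification (C = -\frac{5}{8}): 2F1 with upper {-\frac{7}{6}, 3}, lower {\frac{47}{6}}, argument x = 1. Verdict: the Gauss summation I1 applies (x = 1: the Gamma ratio telescopes since c-a-b = 6 > 0 and a = 3 in Z>0). Hence: -\frac{29725}{82944}.

First insight: x = 1 and the ratio is unreduced: k + 3/2 divides both sides (C = -5/8, x = 1).
Step ratio: r(k) = 1 * (k-\frac{7}{6}) (k+3) / [(k+\frac{47}{6}) (k+1)] ; factor over Q: parameters, x = 1, and C = -\frac{5}{8}.


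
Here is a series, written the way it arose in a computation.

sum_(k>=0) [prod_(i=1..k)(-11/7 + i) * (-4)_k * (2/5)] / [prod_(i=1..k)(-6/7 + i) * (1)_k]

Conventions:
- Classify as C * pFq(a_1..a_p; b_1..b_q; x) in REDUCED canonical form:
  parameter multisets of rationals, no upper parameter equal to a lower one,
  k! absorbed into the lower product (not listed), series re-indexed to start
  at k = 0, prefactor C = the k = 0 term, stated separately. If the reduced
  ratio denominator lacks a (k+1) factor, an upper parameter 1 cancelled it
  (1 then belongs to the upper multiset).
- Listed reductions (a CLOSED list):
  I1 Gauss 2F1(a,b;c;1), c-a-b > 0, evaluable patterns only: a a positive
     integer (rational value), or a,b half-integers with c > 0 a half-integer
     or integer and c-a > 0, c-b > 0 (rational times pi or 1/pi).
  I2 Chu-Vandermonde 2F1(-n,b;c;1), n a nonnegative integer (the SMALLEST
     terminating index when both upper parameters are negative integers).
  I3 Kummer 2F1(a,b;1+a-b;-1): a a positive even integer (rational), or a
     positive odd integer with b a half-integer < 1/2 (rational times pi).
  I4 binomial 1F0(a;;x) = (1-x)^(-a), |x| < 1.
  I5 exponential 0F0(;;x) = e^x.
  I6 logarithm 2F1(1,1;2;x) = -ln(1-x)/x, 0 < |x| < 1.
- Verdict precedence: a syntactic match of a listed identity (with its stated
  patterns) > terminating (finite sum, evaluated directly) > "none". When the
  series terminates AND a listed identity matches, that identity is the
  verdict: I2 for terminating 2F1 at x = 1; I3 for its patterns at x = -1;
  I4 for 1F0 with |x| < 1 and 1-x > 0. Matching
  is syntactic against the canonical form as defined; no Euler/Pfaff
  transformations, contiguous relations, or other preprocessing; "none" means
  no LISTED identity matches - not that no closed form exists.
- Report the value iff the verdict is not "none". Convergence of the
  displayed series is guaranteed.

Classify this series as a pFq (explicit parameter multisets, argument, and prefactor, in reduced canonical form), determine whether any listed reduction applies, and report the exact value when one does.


Classification (C = 2/5): 2F1 with upper {-4, -4/7}, lower {1/7}, argument x = 1. Verdict: the Chu-Vandermonde identity I2 fires (terminating 2F1 at x = 1 with n = 4, b = -4/7, c = 1/7). Value: 247/55.

Key step: with t_0 = 2/5, the running product (prefactor 2/5) telescopes to a rising factorial.
Adjacent-term ratio: r(k) = 1 * (k-4) (k-4/7) / [(k+1/7) (k+1)] - rational in k, leading ratio 1; with t_0 = 2/5, classification follows.


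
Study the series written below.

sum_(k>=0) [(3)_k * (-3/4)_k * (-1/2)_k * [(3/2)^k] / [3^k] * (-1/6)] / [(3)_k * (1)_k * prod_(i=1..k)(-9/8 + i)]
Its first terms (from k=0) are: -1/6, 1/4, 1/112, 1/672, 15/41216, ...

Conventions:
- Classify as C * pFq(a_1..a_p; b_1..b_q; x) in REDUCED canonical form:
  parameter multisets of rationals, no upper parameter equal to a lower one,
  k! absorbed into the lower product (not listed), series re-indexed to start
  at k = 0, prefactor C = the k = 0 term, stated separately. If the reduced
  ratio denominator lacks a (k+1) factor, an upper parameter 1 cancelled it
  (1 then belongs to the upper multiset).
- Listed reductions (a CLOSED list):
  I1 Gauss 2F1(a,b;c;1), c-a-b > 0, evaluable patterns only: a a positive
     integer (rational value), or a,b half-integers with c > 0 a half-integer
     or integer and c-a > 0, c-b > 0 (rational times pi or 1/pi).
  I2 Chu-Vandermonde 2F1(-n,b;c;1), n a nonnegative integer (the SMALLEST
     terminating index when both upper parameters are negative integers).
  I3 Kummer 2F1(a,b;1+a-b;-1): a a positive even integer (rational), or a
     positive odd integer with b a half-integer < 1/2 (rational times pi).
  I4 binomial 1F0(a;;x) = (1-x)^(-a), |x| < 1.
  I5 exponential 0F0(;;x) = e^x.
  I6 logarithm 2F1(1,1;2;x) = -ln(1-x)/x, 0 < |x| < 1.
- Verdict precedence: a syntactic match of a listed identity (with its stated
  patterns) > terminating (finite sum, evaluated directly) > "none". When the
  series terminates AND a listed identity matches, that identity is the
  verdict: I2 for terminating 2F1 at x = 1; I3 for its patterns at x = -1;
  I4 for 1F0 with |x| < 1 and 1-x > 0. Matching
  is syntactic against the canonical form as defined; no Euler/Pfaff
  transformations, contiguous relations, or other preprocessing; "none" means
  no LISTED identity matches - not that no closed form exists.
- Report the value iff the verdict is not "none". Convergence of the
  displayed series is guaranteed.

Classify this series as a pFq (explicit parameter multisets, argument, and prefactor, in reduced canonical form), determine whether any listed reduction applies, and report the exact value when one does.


x = 1/2 here; the reduced form reads 2F1, upper {-3/4, -1/2}, lower {-1/8}, C = -1/6. Verdict: none - this 2F1 at x = 1/2 matches no listed pattern, and upper {-3/4, -1/2} holds no stopper.

Key step: x = (1/2) and the parameter 3 appears in both the upper and lower lists and cancels.
Term ratio: r(k) = (1/2) * (k-3/4) (k-1/2) / [(k-1/8) (k+1)] - poly over poly, x = (1/2) from leading terms; C = -1/6 at k = 0.


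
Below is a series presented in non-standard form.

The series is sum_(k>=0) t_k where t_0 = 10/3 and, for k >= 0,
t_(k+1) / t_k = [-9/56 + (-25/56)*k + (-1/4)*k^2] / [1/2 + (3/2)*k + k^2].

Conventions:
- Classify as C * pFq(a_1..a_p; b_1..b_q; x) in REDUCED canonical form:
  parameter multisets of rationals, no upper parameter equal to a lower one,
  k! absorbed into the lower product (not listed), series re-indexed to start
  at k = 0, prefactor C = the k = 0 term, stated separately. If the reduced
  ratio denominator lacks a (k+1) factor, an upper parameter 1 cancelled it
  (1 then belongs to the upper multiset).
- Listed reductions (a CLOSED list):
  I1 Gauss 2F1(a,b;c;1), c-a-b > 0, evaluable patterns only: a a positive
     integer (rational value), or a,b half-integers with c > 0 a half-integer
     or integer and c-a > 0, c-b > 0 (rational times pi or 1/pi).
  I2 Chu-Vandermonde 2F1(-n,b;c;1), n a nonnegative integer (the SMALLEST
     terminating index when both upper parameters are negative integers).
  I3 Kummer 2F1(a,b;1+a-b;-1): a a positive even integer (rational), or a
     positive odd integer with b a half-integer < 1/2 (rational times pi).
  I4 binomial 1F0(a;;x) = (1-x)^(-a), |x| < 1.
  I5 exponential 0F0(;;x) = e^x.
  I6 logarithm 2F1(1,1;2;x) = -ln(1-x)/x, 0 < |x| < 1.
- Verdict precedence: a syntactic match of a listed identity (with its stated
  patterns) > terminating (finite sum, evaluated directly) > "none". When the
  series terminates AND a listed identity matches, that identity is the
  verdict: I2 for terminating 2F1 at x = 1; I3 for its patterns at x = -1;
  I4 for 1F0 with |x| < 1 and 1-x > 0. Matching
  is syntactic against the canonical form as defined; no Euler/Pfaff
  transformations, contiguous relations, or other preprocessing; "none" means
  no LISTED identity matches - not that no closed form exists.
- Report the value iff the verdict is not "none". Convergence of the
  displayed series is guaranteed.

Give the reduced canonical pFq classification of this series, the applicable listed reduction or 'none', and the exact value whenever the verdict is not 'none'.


Canonical form: C = 10/3 times 1F0 with upper {9/7}, lower {-}, x = -1/4. Verdict: the binomial series (I4) fires (the 1F0 binomial series: exponent -9/7, x = -1/4). Exact value: (10/3) * (5/4)^(-9/7).

Key step: t_0 being 10/3, roots of the ratio polynomials (prefactor 10/3) are the negated parameters.
Step ratio: r(k) = (-1/4) * (k+9/7) / [(k+1)] - rational; roots negated = parameters, x = (-1/4), C = 10/3.


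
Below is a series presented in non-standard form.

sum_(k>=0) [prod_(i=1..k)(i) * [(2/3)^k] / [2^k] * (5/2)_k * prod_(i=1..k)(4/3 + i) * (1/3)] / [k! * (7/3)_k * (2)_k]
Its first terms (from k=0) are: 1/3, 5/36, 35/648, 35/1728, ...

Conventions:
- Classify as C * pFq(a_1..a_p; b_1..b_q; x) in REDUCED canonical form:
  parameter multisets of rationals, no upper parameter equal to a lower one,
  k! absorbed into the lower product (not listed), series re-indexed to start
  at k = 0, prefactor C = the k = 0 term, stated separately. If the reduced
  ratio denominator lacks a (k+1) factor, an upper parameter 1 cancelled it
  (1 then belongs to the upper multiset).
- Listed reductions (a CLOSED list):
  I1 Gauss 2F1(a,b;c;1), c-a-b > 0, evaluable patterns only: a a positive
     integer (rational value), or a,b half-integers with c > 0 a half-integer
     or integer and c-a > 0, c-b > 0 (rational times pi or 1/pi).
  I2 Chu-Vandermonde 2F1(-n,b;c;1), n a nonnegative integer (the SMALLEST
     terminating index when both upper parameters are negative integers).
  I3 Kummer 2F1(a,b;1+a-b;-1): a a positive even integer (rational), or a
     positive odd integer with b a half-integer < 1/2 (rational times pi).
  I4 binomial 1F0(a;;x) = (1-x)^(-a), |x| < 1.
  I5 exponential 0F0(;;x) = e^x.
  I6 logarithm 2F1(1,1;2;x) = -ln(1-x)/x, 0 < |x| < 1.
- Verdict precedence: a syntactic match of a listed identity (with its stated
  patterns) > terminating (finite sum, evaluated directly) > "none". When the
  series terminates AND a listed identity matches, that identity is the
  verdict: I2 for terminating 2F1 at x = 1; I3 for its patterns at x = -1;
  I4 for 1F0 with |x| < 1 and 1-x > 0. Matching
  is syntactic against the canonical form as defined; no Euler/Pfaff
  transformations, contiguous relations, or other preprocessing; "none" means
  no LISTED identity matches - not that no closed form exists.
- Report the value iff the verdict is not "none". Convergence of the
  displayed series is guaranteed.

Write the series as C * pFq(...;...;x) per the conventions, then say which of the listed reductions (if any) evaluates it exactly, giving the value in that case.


Prefactor 1/3, argument 1/3: 2F1 with upper {1, 5/2} over lower {2}. Verdict: none. A 2F1 with upper {1, 5/2} fits none of I1-I6 at x = 1/3; the sum runs forever.

Key step: from the first term 1/3: the running product (C = 1/3) telescopes to a rising factorial.
Step ratio: r(k) = (1/3) * (k+1) (k+5/2) / [(k+2) (k+1)] - rational in k, leading ratio (1/3); with t_0 = 1/3, classification follows.


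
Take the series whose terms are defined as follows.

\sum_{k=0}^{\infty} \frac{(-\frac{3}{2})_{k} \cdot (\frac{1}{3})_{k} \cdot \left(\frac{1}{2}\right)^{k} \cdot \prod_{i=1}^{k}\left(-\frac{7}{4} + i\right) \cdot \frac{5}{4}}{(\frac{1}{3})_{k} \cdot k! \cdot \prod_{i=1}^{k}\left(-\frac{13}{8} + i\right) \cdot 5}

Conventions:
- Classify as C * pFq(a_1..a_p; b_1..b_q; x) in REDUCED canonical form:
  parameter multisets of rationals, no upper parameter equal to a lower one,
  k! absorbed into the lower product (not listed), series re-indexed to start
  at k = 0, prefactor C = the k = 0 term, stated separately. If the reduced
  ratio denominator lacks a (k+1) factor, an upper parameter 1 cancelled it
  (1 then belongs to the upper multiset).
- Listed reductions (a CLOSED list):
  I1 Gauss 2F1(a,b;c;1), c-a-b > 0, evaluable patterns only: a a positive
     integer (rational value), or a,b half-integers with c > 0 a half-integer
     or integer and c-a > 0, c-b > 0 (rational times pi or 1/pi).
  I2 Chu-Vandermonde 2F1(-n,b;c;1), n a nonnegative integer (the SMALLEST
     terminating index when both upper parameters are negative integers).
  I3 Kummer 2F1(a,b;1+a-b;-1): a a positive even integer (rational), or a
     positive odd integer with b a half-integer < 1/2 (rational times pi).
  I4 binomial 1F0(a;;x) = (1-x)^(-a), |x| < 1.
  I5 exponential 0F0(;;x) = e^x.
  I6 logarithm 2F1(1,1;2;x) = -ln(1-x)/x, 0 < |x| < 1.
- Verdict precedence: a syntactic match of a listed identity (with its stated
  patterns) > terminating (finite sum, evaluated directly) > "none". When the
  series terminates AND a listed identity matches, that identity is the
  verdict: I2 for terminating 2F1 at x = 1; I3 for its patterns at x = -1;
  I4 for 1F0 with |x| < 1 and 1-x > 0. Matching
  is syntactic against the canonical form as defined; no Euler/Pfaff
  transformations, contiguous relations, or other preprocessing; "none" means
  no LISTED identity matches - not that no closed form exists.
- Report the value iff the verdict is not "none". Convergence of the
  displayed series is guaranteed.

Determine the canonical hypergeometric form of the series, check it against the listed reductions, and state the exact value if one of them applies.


The series (x = \frac{1}{2}) is 2F1: upper {-\frac{3}{2}, -\frac{3}{4}}, lower {-\frac{5}{8}}, prefactor \frac{1}{4}. Verdict: none - at argument \frac{1}{2} the multisets {-\frac{3}{2}, -\frac{3}{4}} ; {-\frac{5}{8}} match no listed identity.

Key observation: with t_0 = \frac{1}{4}, the constant factors (C = 1/4, x = 1/2) combine into one prefactor.
Step ratio: r(k) = \frac{1}{2} * (k-\frac{3}{2}) (k-\frac{3}{4}) / [(k-\frac{5}{8}) (k+1)] - rational in k. x = \frac{1}{2}; t_0 = \frac{1}{4}; negate the roots.


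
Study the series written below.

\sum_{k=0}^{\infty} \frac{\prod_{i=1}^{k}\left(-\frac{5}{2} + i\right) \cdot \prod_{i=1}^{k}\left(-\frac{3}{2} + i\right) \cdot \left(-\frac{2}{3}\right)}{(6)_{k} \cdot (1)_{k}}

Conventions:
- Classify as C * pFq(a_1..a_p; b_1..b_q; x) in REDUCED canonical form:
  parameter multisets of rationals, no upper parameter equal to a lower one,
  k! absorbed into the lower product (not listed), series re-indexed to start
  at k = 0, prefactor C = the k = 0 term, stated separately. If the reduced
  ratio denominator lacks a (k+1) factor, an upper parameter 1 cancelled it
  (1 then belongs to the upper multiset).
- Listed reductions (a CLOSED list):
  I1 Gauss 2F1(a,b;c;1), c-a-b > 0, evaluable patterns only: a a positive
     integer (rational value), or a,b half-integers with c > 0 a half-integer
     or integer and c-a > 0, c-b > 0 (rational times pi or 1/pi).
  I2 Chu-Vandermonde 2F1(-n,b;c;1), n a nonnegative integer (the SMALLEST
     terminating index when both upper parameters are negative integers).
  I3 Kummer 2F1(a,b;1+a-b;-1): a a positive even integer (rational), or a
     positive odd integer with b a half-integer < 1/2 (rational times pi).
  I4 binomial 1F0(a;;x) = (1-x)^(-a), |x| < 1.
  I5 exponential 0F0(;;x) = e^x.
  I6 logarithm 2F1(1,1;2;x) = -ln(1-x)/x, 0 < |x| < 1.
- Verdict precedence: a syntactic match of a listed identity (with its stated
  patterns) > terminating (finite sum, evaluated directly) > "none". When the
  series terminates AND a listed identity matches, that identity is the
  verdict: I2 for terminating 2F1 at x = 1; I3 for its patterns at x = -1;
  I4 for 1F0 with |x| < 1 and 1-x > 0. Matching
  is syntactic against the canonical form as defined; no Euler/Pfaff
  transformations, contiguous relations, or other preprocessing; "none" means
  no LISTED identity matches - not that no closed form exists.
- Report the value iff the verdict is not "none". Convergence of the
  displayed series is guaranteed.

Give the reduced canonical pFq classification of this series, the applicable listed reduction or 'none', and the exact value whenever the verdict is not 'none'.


Structural cue: from the first term -\frac{2}{3}: the running product (C = -2/3) telescopes to a rising factorial.
Step ratio: r(k) = 1 * (k-\frac{3}{2}) (k-\frac{1}{2}) / [(k+6) (k+1)] - rational in k, leading ratio 1; with t_0 = -\frac{2}{3}, classification follows.

With C = -\frac{2}{3}: the canonical form is 2F1(-\frac{3}{2}, -\frac{1}{2}; 6; 1). Verdict: this is Gauss's theorem I1 (half-integer case) (x = 1; upper {-\frac{3}{2}, -\frac{1}{2}} half-integers, c = 6 in the evaluable pattern). Sum: \left(-\frac{2097152}{891891}\right) / \pi.


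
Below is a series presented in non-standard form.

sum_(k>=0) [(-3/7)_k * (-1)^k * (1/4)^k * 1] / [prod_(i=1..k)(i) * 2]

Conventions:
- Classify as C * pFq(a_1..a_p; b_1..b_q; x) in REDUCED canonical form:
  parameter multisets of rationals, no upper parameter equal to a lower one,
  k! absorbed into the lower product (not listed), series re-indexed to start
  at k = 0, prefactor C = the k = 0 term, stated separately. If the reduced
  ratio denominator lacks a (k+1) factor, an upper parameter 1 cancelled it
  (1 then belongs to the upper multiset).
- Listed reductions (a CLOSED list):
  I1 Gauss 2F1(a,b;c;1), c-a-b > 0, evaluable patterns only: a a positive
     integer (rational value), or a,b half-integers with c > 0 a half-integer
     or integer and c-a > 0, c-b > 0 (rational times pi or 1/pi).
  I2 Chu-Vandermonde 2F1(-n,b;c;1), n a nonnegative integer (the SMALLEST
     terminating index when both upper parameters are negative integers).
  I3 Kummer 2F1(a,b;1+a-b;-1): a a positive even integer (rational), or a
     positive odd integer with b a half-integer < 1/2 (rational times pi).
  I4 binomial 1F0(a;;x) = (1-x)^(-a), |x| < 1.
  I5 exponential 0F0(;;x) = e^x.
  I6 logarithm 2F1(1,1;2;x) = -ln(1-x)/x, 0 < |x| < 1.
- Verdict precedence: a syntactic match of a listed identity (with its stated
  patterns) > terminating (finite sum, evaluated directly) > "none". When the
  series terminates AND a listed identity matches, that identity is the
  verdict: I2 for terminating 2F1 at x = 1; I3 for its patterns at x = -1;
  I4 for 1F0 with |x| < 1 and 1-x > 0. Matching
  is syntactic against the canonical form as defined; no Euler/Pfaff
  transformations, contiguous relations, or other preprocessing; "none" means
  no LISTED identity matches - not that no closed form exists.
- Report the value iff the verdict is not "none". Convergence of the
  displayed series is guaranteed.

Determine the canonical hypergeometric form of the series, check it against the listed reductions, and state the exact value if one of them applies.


The series (x = -1/4) is 1F0: upper {-3/7}, lower {-}, prefactor 1/2. Verdict (x = -1/4): binomial (I4) applies (the 1F0 binomial series: exponent 3/7, x = -1/4). Exact value: (1/2) * (5/4)^(3/7).

Structural cue: t_0 = 1/2 here, and the constant factors (prefactor 1/2) combine into one prefactor.
Consecutive-term ratio: r(k) = (-1/4) * (k-3/7) / [(k+1)] - rational; roots negated = parameters, x = (-1/4), C = 1/2.


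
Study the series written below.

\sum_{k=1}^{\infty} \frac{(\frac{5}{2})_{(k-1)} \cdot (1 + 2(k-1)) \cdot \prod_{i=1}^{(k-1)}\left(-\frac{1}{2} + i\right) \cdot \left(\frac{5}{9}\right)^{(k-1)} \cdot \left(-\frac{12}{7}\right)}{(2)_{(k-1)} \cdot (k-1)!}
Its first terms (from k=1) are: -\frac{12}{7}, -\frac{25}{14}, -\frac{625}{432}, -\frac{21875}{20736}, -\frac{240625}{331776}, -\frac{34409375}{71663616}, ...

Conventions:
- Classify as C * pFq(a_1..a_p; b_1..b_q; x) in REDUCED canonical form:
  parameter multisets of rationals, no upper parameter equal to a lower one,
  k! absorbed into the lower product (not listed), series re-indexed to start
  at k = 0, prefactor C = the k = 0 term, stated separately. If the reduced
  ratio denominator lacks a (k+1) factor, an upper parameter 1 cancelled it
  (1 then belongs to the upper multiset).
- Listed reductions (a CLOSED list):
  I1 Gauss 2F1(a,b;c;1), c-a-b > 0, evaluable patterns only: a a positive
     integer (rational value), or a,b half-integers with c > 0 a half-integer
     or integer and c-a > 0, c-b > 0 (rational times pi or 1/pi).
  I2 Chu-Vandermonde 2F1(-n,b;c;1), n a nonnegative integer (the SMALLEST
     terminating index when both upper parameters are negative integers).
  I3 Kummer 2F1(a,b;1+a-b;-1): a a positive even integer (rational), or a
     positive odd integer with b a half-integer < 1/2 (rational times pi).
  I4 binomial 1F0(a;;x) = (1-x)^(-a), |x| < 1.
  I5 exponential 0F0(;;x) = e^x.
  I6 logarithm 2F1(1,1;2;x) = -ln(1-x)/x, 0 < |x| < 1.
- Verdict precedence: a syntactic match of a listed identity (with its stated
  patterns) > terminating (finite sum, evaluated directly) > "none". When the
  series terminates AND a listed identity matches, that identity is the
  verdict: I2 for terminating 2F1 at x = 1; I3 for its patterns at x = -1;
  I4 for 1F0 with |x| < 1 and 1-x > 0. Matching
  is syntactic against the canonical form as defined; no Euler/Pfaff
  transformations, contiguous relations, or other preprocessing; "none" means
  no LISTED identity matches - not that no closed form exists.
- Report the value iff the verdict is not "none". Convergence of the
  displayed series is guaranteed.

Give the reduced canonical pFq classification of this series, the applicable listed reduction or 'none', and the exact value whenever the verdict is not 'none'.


Structural cue: t_0 = -\frac{12}{7} here, and the (2k+1) factor (C = -12/7, x = 5/9) shifts (1/2)_k to (3/2)_k.
Term ratio: r(k) = \frac{5}{9} * (k+\frac{3}{2}) (k+\frac{5}{2}) / [(k+2) (k+1)] - rational in k, leading ratio \frac{5}{9}; with t_0 = -\frac{12}{7}, classification follows.

The series (x = \frac{5}{9}) is 2F1: upper {\frac{3}{2}, \frac{5}{2}}, lower {2}, prefactor -\frac{12}{7}. Verdict: none (x = \frac{5}{9}): each listed identity misses the multisets {\frac{3}{2}, \frac{5}{2}} ; {2}.


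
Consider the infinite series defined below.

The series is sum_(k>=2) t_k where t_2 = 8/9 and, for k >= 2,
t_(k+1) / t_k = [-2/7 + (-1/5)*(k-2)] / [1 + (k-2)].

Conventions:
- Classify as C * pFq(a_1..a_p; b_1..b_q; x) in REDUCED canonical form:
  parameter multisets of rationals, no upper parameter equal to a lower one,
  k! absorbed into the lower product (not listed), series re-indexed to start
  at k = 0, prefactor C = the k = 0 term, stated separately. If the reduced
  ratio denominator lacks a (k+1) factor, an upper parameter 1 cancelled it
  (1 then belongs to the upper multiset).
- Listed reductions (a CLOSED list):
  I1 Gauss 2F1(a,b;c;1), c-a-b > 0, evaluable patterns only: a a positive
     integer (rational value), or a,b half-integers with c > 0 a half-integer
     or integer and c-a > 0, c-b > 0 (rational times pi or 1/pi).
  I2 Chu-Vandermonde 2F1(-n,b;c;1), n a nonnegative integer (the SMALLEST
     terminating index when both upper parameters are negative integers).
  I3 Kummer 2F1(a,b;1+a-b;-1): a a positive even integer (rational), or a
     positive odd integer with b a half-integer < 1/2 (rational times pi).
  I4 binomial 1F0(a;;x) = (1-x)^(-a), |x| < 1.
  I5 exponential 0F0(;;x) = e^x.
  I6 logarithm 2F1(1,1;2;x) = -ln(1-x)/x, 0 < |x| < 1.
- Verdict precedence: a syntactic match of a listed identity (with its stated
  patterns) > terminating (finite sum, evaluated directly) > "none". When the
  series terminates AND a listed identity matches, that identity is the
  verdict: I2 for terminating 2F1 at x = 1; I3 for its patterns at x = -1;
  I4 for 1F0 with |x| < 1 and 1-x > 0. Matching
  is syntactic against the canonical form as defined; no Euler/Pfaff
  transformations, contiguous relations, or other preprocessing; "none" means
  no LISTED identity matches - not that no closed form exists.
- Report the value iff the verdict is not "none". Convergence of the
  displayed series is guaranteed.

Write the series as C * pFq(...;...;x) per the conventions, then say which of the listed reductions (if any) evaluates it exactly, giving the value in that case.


Classification (C = 8/9): 1F0 with upper {10/7}, lower {-}, argument x = -1/5. Verdict: this is the I4 binomial reduction (the 1F0 binomial series: exponent -10/7, x = -1/5). Hence: (8/9) * (6/5)^(-10/7).

First insight: with t_0 = 8/9, roots of the ratio polynomials (C = 8/9, x = -1/5) are the negated parameters.
Ratio: r(k) = (-1/5) * (k+10/7) / [(k+1)] ; factor over Q: parameters, x = (-1/5), and C = 8/9.


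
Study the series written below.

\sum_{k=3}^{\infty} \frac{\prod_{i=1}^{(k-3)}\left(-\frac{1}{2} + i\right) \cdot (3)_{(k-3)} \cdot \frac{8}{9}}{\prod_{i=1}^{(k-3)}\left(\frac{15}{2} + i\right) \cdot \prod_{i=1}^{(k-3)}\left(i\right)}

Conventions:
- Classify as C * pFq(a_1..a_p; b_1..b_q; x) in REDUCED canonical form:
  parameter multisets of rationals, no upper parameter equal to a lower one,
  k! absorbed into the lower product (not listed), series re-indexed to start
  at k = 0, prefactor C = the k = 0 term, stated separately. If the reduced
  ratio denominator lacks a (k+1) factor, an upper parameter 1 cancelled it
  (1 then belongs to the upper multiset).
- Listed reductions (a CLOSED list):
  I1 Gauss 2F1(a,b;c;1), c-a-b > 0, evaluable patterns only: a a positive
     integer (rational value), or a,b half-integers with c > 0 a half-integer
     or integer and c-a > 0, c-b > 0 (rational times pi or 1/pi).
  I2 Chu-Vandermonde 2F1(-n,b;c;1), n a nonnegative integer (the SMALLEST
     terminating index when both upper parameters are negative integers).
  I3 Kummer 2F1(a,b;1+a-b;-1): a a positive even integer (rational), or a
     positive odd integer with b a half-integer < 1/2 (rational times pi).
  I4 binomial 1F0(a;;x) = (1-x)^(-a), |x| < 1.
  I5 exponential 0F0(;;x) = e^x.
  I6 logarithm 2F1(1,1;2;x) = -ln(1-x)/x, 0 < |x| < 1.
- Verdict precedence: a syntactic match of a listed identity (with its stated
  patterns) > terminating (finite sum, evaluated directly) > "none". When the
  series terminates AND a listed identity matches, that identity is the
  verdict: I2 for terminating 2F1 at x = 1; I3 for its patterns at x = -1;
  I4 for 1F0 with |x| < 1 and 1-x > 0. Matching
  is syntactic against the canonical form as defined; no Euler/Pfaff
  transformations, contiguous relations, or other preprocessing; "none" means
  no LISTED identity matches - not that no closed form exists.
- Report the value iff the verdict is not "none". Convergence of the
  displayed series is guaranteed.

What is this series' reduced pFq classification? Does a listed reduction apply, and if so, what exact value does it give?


At argument 1: a 2F1 with upper {\frac{1}{2}, 3}, lower {\frac{17}{2}}, scaled by C = \frac{8}{9}. Verdict at x = 1: the Gauss summation I1 matches (x = 1: the Gamma ratio telescopes since c-a-b = 5 > 0 and a = 3 in Z>0). Hence: \frac{143}{126}.

The tell: t_0 = \frac{8}{9} here, and the product of the first k integers (C = 8/9, x = 1) is k!.
Term ratio: r(k) = 1 * (k+\frac{1}{2}) (k+3) / [(k+\frac{17}{2}) (k+1)] - rational in k. x = 1; t_0 = \frac{8}{9}; negate the roots.


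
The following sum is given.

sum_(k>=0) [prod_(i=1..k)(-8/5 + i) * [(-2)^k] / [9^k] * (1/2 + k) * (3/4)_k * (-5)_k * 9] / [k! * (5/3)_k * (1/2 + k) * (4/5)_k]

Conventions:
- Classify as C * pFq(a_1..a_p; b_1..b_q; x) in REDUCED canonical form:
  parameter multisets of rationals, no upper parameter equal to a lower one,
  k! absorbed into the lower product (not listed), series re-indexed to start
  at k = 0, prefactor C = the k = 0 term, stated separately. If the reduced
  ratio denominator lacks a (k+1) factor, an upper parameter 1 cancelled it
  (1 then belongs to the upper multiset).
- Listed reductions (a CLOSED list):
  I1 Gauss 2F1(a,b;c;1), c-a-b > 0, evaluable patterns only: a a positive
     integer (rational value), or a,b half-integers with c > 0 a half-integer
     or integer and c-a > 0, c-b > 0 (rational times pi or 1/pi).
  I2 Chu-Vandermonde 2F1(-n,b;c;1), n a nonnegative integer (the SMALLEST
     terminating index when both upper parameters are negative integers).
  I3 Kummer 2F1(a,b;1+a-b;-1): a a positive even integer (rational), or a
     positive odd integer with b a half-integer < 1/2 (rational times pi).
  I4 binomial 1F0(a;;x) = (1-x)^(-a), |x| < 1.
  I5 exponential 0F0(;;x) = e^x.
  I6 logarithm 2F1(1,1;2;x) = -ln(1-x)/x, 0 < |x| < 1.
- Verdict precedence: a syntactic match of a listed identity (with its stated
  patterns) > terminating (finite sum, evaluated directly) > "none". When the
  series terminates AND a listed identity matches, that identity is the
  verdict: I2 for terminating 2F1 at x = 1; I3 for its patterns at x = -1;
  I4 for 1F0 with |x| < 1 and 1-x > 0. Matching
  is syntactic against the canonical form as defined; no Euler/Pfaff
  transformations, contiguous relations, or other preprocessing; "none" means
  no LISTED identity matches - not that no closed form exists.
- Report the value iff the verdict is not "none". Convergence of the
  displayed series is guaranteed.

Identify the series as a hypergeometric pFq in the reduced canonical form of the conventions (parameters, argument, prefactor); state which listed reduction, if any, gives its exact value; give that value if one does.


x = -2/9 here; the reduced form reads 3F2, upper {-5, -3/5, 3/4}, lower {4/5, 5/3}, C = 9. Verdict: terminating. (-5)_k vanishes past k = 5, leaving a 6-term sum, computed directly. Sum: 3773117/700416.

Key observation: t_0 = 9 here, and the running product (C = 9, x = -2/9) telescopes to a rising factorial.
Consecutive-term ratio: r(k) = (-2/9) * (k-5) (k-3/5) (k+3/4) / [(k+4/5) (k+5/3) (k+1)] - rational; roots negated = parameters, x = (-2/9), C = 9.


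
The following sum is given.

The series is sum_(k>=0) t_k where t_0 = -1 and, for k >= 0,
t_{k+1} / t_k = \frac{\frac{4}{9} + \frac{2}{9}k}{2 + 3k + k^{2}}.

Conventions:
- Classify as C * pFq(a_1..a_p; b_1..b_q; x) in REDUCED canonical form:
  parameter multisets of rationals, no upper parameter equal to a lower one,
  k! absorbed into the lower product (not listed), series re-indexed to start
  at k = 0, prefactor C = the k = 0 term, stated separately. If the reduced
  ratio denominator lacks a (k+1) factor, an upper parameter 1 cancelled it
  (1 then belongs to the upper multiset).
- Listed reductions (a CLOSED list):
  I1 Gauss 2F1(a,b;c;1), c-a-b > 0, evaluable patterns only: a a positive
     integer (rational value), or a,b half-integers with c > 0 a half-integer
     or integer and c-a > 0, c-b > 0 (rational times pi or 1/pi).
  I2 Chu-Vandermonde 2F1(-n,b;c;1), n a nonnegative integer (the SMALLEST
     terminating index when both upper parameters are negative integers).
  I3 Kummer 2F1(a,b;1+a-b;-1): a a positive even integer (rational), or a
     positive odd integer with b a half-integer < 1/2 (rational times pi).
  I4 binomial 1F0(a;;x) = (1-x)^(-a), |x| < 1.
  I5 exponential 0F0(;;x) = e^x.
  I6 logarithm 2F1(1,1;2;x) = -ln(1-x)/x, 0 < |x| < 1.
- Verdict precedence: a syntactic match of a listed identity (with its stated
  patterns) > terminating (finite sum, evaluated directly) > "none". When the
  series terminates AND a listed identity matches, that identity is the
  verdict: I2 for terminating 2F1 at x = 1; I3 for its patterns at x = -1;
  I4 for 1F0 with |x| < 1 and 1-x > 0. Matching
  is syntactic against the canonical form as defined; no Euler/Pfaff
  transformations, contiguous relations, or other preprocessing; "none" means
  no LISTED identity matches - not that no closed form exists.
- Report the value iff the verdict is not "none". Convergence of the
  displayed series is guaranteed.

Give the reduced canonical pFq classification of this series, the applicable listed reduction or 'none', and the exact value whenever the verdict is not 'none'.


Classification (C = -1): 0F0 with upper {-}, lower {-}, argument x = \frac{2}{9}. Verdict: the I5 exponential reduction fires (the 0F0 exponential series at x = \frac{2}{9}). Its exact value is \left(-1\right) \cdot e^{\frac{2}{9}}.

The tell: x = \frac{2}{9} and the parameter 2 appears in both the upper and lower lists and cancels.
Adjacent-term ratio: r(k) = \frac{2}{9} * 1 / [(k+1)] - rational in k. x = \frac{2}{9}; t_0 = -1; negate the roots.
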